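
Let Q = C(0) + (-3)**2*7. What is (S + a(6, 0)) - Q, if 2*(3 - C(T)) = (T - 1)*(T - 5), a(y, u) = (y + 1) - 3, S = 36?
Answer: -47/2 ≈ -23.500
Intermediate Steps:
a(y, u) = -2 + y (a(y, u) = (1 + y) - 3 = -2 + y)
C(T) = 3 - (-1 + T)*(-5 + T)/2 (C(T) = 3 - (T - 1)*(T - 5)/2 = 3 - (-1 + T)*(-5 + T)/2)
Q = 127/2 (Q = (1/2 + 3*0 - 1/2*0**2) + (-3)**2*7 = (1/2 + 0 - 1/2*0) + 9*7 = (1/2 + 0 + 0) + 63 = 1/2 + 63 = 127/2 ≈ 63.500)
(S + a(6, 0)) - Q = (36 + (-2 + 6)) - 1*127/2 = (36 + 4) - 127/2 = 40 - 127/2 = -47/2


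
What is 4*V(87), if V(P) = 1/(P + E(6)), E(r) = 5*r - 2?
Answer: 4/115 ≈ 0.034783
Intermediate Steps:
E(r) = -2 + 5*r
V(P) = 1/(28 + P) (V(P) = 1/(P + (-2 + 5*6)) = 1/(P + (-2 + 30)) = 1/(P + 28) = 1/(28 + P))
4*V(87) = 4/(28 + 87) = 4/115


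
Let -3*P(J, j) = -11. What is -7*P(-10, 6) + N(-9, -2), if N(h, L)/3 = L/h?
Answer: -25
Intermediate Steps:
P(J, j) = 11/3 (P(J, j) = -⅓*(-11) = 11/3)
N(h, L) = 3*L/h (N(h, L) = 3*(L/h) = 3*L/h)
-7*P(-10, 6) + N(-9, -2) = -7*11/3 + 3*(-2)/(-9) = -77/3 + 3*(-2)*(-⅑) = -77/3 + ⅔ = -25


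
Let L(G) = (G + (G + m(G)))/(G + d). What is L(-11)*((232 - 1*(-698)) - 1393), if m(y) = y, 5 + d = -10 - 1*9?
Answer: -15279/35 ≈ -436.54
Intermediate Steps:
d = -24 (d = -5 + (-10 - 1*9) = -5 + (-10 - 9) = -5 - 19 = -24)
L(G) = 3*G/(-24 + G) (L(G) = (G + (G + G))/(G - 24) = (G + 2*G)/(-24 + G) = (3*G)/(-24 + G) = 3*G/(-24 + G))
L(-11)*((232 - 1*(-698)) - 1393) = (3*(-11)/(-24 - 11))*((232 - 1*(-698)) - 1393) = (3*(-11)/(-35))*((232 + 698) - 1393) = (3*(-11)*(-1/35))*(930 - 1393) = (33/35)*(-463) = -15279/35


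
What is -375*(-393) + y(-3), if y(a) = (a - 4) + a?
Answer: 147365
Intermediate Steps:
y(a) = -4 + 2*a (y(a) = (-4 + a) + a = -4 + 2*a)
-375*(-393) + y(-3) = -375*(-393) + (-4 + 2*(-3)) = 147375 + (-4 - 6) = 147375 - 10 = 147365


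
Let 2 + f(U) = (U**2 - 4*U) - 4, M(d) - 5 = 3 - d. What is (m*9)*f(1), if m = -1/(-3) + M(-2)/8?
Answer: -513/4 ≈ -128.25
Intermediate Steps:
M(d) = 8 - d (M(d) = 5 + (3 - d) = 8 - d)
m = 19/12 (m = -1/(-3) + (8 - 1*(-2))/8 = -1*(-1/3) + (8 + 2)*(1/8) = 1/3 + 10*(1/8) = 1/3 + 5/4 = 19/12 ≈ 1.5833)
f(U) = -6 + U**2 - 4*U (f(U) = -2 + ((U**2 - 4*U) - 4) = -2 + (-4 + U**2 - 4*U) = -6 + U**2 - 4*U)
(m*9)*f(1) = ((19/12)*9)*(-6 + 1**2 - 4*1) = 57*(-6 + 1 - 4)/4 = (57/4)*(-9) = -513/4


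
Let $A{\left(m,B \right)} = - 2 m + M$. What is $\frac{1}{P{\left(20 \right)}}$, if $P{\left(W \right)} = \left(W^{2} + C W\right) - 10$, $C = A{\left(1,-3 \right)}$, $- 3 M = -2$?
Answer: $\frac{3}{1090} \approx 0.0027523$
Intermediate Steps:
$M = \frac{2}{3}$ ($M = \left(- \frac{1}{3}\right) \left(-2\right) = \frac{2}{3} \approx 0.66667$)
$A{\left(m,B \right)} = \frac{2}{3} - 2 m$ ($A{\left(m,B \right)} = - 2 m + \frac{2}{3} = \frac{2}{3} - 2 m$)
$C = - \frac{4}{3}$ ($C = \frac{2}{3} - 2 = - \frac{4}{3} \approx -1.3333$)
$P{\left(W \right)} = -10 + W^{2} - \frac{4 W}{3}$ ($P{\left(W \right)} = \left(W^{2} - \frac{4 W}{3}\right) - 10 = -10 + W^{2} - \frac{4 W}{3}$)
$\frac{1}{P{\left(20 \right)}} = \frac{1}{-10 + 20^{2} - \frac{80}{3}} = \frac{1}{-10 + 400 - \frac{80}{3}} = \frac{1}{\frac{1090}{3}} = \frac{3}{1090}$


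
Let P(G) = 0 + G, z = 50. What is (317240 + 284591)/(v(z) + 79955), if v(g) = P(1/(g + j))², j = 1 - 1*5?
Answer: 1273474396/169184781 ≈ 7.5271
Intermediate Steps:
j = -4 (j = 1 - 5 = -4)
P(G) = G
v(g) = (-4 + g)⁻² (v(g) = (1/(g - 4))² = (1/(-4 + g))² = (-4 + g)⁻²)
(317240 + 284591)/(v(z) + 79955) = (317240 + 284591)/((-4 + 50)⁻² + 79955) = 601831/(46⁻² + 79955) = 601831/(1/2116 + 79955) = 601831/(169184781/2116) = 601831*(2116/169184781) = 1273474396/169184781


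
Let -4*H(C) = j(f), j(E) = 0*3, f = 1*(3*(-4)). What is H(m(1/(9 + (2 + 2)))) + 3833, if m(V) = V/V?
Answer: 3833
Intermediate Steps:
m(V) = 1
f = -12 (f = 1*(-12) = -12)
j(E) = 0
H(C) = 0 (H(C) = -¼*0 = 0)
H(m(1/(9 + (2 + 2)))) + 3833 = 0 + 3833 = 3833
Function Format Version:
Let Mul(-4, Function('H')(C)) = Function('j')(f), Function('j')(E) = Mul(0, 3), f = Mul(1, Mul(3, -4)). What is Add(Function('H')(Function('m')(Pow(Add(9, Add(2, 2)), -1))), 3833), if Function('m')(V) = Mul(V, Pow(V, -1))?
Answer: 3833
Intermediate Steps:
Function('m')(V) = 1
f = -12 (f = Mul(1, -12) = -12)
Function('j')(E) = 0
Function('H')(C) = 0 (Function('H')(C) = Mul(Rational(-1, 4), 0) = 0)
Add(Function('H')(Function('m')(Pow(Add(9, Add(2, 2)), -1))), 3833) = Add(0, 3833) = 3833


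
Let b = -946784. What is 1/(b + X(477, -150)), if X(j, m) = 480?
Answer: -1/946304 ≈ -1.0567e-6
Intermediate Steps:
1/(b + X(477, -150)) = 1/(-946784 + 480) = 1/(-946304) = -1/946304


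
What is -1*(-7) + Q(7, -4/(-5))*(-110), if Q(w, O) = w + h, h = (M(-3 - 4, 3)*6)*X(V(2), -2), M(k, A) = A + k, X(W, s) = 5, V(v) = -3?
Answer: 12437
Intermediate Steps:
h = -120 (h = ((3 + (-3 - 4))*6)*5 = ((3 - 7)*6)*5 = -4*6*5 = -24*5 = -120)
Q(w, O) = -120 + w (Q(w, O) = w - 120 = -120 + w)
-1*(-7) + Q(7, -4/(-5))*(-110) = -1*(-7) + (-120 + 7)*(-110) = 7 - 113*(-110) = 7 + 12430 = 12437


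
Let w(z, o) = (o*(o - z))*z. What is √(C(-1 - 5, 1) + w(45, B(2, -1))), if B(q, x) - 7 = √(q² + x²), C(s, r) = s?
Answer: √(-11751 - 1395*√5) ≈ 121.94*I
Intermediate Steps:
B(q, x) = 7 + √(q² + x²)
w(z, o) = o*z*(o - z)
√(C(-1 - 5, 1) + w(45, B(2, -1))) = √((-1 - 5) + (7 + √(2² + (-1)²))*45*((7 + √(2² + (-1)²)) - 1*45)) = √(-6 + (7 + √(4 + 1))*45*((7 + √(4 + 1)) - 45)) = √(-6 + (7 + √5)*45*((7 + √5) - 45)) = √(-6 + (7 + √5)*45*(-38 + √5)) = √(-6 + 45*(-38 + √5)*(7 + √5))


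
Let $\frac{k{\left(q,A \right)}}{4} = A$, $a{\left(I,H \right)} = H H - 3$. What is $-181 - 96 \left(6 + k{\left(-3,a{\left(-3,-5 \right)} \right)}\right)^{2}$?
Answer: $-848437$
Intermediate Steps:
$a{\left(I,H \right)} = -3 + H^{2}$ ($a{\left(I,H \right)} = H^{2} - 3 = -3 + H^{2}$)
$k{\left(q,A \right)} = 4 A$
$-181 - 96 \left(6 + k{\left(-3,a{\left(-3,-5 \right)} \right)}\right)^{2} = -181 - 96 \left(6 + 4 \left(-3 + \left(-5\right)^{2}\right)\right)^{2} = -181 - 96 \left(6 + 4 \left(-3 + 25\right)\right)^{2} = -181 - 96 \left(6 + 4 \cdot 22\right)^{2} = -181 - 96 \left(6 + 88\right)^{2} = -181 - 96 \cdot 94^{2} = -181 - 848256 = -848437$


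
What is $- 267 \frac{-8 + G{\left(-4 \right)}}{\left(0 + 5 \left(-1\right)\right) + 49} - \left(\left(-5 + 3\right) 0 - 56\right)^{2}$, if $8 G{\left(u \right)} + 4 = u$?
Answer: $- \frac{135581}{44} \approx -3081.4$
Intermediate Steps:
$G{\left(u \right)} = - \frac{1}{2} + \frac{u}{8}$
$- 267 \frac{-8 + G{\left(-4 \right)}}{\left(0 + 5 \left(-1\right)\right) + 49} - \left(\left(-5 + 3\right) 0 - 56\right)^{2} = - 267 \frac{-8 + \left(- \frac{1}{2} + \frac{1}{8} \left(-4\right)\right)}{\left(0 + 5 \left(-1\right)\right) + 49} - \left(\left(-5 + 3\right) 0 - 56\right)^{2} = - 267 \frac{-8 - 1}{\left(0 - 5\right) + 49} - \left(\left(-2\right) 0 - 56\right)^{2} = - 267 \frac{-8 - 1}{-5 + 49} - \left(0 - 56\right)^{2} = - 267 \left(- \frac{9}{44}\right) - \left(-56\right)^{2} = - 267 \left(\left(-9\right) \frac{1}{44}\right) - 3136 = \left(-267\right) \left(- \frac{9}{44}\right) - 3136 = \frac{2403}{44} - 3136 = - \frac{135581}{44}$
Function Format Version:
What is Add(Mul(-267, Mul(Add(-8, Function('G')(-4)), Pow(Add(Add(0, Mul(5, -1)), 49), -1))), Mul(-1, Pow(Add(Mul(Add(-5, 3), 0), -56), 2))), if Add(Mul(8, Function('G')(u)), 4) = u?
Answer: Rational(-135581, 44) ≈ -3081.4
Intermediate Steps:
Function('G')(u) = Add(Rational(-1, 2), Mul(Rational(1, 8), u))
Add(Mul(-267, Mul(Add(-8, Function('G')(-4)), Pow(Add(Add(0, Mul(5, -1)), 49), -1))), Mul(-1, Pow(Add(Mul(Add(-5, 3), 0), -56), 2))) = Add(Mul(-267, Mul(Add(-8, Add(Rational(-1, 2), Mul(Rational(1, 8), -4))), Pow(Add(Add(0, Mul(5, -1)), 49), -1))), Mul(-1, Pow(Add(Mul(Add(-5, 3), 0), -56), 2))) = Add(Mul(-267, Mul(Add(-8, Add(Rational(-1, 2), Rational(-1, 2))), Pow(Add(Add(0, -5), 49), -1))), Mul(-1, Pow(Add(Mul(-2, 0), -56), 2))) = Add(Mul(-267, Mul(Add(-8, -1), Pow(Add(-5, 49), -1))), Mul(-1, Pow(Add(0, -56), 2))) = Add(Mul(-267, Mul(-9, Pow(44, -1))), Mul(-1, Pow(-56, 2))) = Add(Mul(-267, Mul(-9, Rational(1, 44))), Mul(-1, 3136)) = Add(Mul(-267, Rational(-9, 44)), -3136) = Add(Rational(2403, 44), -3136) = Rational(-135581, 44)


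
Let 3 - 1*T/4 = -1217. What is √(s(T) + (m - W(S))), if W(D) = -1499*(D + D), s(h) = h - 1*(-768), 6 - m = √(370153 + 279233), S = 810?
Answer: √(2434034 - 3*√72154) ≈ 1559.9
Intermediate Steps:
T = 4880 (T = 12 - 4*(-1217) = 12 + 4868 = 4880)
m = 6 - 3*√72154 (m = 6 - √(370153 + 279233) = 6 - √649386 = 6 - 3*√72154 ≈ -799.84)
s(h) = 768 + h (s(h) = h + 768 = 768 + h)
W(D) = -2998*D
√(s(T) + (m - W(S))) = √((768 + 4880) + ((6 - 3*√72154) - (-2998)*810)) = √(5648 + ((6 - 3*√72154) - 1*(-2428380))) = √(5648 + ((6 - 3*√72154) + 2428380)) = √(5648 + (2428386 - 3*√72154)) = √(2434034 - 3*√72154)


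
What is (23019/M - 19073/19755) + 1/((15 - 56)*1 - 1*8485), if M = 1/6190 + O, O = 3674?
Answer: 77780336593747/14676134225130 ≈ 5.2998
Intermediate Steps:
M = 22742061/6190 (M = 1/6190 + 3674 = 22742061/6190 ≈ 3674.0)
(23019/M - 19073/19755) + 1/((15 - 56)*1 - 1*8485) = (23019/(22742061/6190) - 19073/19755) + 1/((15 - 56)*1 - 1*8485) = (23019*(6190/22742061) - 19073*1/19755) + 1/(-41*1 - 8485) = (47495870/7580687 - 19073/19755) + 1/(-41 - 8485) = 793694468699/149756471685 + 1/(-8526) = 793694468699/149756471685 - 1/8526 = 77780336593747/14676134225130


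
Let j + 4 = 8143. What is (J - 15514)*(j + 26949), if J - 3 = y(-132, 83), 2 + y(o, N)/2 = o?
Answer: -553653552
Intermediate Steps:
j = 8139 (j = -4 + 8143 = 8139)
y(o, N) = -4 + 2*o
J = -265 (J = 3 + (-4 + 2*(-132)) = 3 + (-4 - 264) = 3 - 268 = -265)
(J - 15514)*(j + 26949) = (-265 - 15514)*(8139 + 26949) = -15779*35088 = -553653552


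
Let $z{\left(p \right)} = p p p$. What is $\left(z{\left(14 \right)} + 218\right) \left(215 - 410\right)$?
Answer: $-577590$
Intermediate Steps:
$z{\left(p \right)} = p^{3}$ ($z{\left(p \right)} = p^{2} p = p^{3}$)
$\left(z{\left(14 \right)} + 218\right) \left(215 - 410\right) = \left(14^{3} + 218\right) \left(215 - 410\right) = \left(2744 + 218\right) \left(-195\right) = 2962 \left(-195\right) = -577590$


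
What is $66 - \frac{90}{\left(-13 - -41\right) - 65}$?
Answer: $\frac{2532}{37} \approx 68.432$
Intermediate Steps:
$66 - \frac{90}{\left(-13 - -41\right) - 65} = 66 - \frac{90}{\left(-13 + 41\right) - 65} = 66 - \frac{90}{28 - 65} = 66 - \frac{90}{-37} = 66 - - \frac{90}{37} = 66 + \frac{90}{37} = \frac{2532}{37}$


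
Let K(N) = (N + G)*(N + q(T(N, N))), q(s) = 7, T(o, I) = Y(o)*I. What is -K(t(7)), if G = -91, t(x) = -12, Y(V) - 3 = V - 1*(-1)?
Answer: -515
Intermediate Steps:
Y(V) = 4 + V (Y(V) = 3 + (V - 1*(-1)) = 3 + (V + 1) = 3 + (1 + V) = 4 + V)
T(o, I) = I*(4 + o) (T(o, I) = (4 + o)*I = I*(4 + o))
K(N) = (-91 + N)*(7 + N) (K(N) = (N - 91)*(N + 7) = (-91 + N)*(7 + N))
-K(t(7)) = -(-637 + (-12)² - 84*(-12)) = -(-637 + 144 + 1008) = -1*515 = -515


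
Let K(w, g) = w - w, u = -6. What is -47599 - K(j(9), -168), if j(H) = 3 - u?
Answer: -47599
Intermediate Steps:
j(H) = 9 (j(H) = 3 - 1*(-6) = 3 + 6 = 9)
K(w, g) = 0
-47599 - K(j(9), -168) = -47599 - 1*0 = -47599 + 0 = -47599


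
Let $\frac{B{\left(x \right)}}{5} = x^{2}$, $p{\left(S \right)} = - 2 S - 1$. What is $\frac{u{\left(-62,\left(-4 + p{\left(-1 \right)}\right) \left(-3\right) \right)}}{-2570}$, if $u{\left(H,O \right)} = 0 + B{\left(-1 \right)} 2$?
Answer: $- \frac{1}{257} \approx -0.0038911$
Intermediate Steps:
$p{\left(S \right)} = -1 - 2 S$
$B{\left(x \right)} = 5 x^{2}$
$u{\left(H,O \right)} = 10$ ($u{\left(H,O \right)} = 0 + 5 \left(-1\right)^{2} \cdot 2 = 0 + 5 \cdot 1 \cdot 2 = 0 + 5 \cdot 2 = 0 + 10 = 10$)
$\frac{u{\left(-62,\left(-4 + p{\left(-1 \right)}\right) \left(-3\right) \right)}}{-2570} = \frac{10}{-2570} = 10 \left(- \frac{1}{2570}\right) = - \frac{1}{257}$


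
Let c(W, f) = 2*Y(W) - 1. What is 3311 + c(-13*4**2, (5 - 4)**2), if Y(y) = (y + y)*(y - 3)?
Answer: 178862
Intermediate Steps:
Y(y) = 2*y*(-3 + y) (Y(y) = (2*y)*(-3 + y) = 2*y*(-3 + y))
c(W, f) = -1 + 4*W*(-3 + W) (c(W, f) = 2*(2*W*(-3 + W)) - 1 = 4*W*(-3 + W) - 1 = -1 + 4*W*(-3 + W))
3311 + c(-13*4**2, (5 - 4)**2) = 3311 + (-1 + 4*(-13*4**2)*(-3 - 13*4**2)) = 3311 + (-1 + 4*(-13*16)*(-3 - 13*16)) = 3311 + (-1 + 4*(-208)*(-3 - 208)) = 3311 + (-1 + 4*(-208)*(-211)) = 3311 + (-1 + 175552) = 3311 + 175551 = 178862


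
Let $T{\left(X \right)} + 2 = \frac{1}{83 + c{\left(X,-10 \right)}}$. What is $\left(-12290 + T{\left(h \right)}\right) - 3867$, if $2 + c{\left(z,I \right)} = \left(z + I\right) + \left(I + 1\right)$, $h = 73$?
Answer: $- \frac{2181464}{135} \approx -16159.0$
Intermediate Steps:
$c{\left(z,I \right)} = -1 + z + 2 I$ ($c{\left(z,I \right)} = -2 + \left(\left(z + I\right) + \left(I + 1\right)\right) = -2 + \left(\left(I + z\right) + \left(1 + I\right)\right) = -2 + \left(1 + z + 2 I\right) = -1 + z + 2 I$)
$T{\left(X \right)} = -2 + \frac{1}{62 + X}$ ($T{\left(X \right)} = -2 + \frac{1}{83 + \left(-1 + X + 2 \left(-10\right)\right)} = -2 + \frac{1}{83 - \left(21 - X\right)} = -2 + \frac{1}{83 + \left(-21 + X\right)} = -2 + \frac{1}{62 + X}$)
$\left(-12290 + T{\left(h \right)}\right) - 3867 = \left(-12290 + \frac{-123 - 146}{62 + 73}\right) - 3867 = \left(-12290 + \frac{-123 - 146}{135}\right) - 3867 = \left(-12290 + \frac{1}{135} \left(-269\right)\right) - 3867 = \left(-12290 - \frac{269}{135}\right) - 3867 = - \frac{1659419}{135} - 3867 = - \frac{2181464}{135}$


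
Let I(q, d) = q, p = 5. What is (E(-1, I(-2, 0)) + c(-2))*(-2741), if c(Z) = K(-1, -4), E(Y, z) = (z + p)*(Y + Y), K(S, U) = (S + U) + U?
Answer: 41115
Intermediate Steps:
K(S, U) = S + 2*U
E(Y, z) = 2*Y*(5 + z) (E(Y, z) = (z + 5)*(Y + Y) = (5 + z)*(2*Y) = 2*Y*(5 + z))
c(Z) = -9 (c(Z) = -1 + 2*(-4) = -1 - 8 = -9)
(E(-1, I(-2, 0)) + c(-2))*(-2741) = (2*(-1)*(5 - 2) - 9)*(-2741) = (2*(-1)*3 - 9)*(-2741) = (-6 - 9)*(-2741) = -15*(-2741) = 41115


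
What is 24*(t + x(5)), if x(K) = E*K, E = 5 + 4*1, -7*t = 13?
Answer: 7248/7 ≈ 1035.4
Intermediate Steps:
t = -13/7 (t = -⅐*13 = -13/7 ≈ -1.8571)
E = 9 (E = 5 + 4 = 9)
x(K) = 9*K
24*(t + x(5)) = 24*(-13/7 + 9*5) = 24*(-13/7 + 45) = 24*(302/7) = 7248/7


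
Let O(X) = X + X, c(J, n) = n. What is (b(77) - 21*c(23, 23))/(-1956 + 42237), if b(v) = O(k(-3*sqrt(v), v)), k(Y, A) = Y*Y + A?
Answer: 1057/40281 ≈ 0.026241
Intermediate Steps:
k(Y, A) = A + Y**2 (k(Y, A) = Y**2 + A = A + Y**2)
O(X) = 2*X
b(v) = 20*v (b(v) = 2*(v + (-3*sqrt(v))**2) = 2*(v + 9*v) = 2*(10*v) = 20*v)
(b(77) - 21*c(23, 23))/(-1956 + 42237) = (20*77 - 21*23)/(-1956 + 42237) = (1540 - 483)/40281 = 1057*(1/40281) = 1057/40281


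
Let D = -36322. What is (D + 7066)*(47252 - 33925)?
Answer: -389894712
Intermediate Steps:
(D + 7066)*(47252 - 33925) = (-36322 + 7066)*(47252 - 33925) = -29256*13327 = -389894712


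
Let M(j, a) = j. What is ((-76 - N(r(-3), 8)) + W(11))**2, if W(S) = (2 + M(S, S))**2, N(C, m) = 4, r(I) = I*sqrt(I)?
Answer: 7921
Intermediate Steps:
r(I) = I**(3/2)
W(S) = (2 + S)**2
((-76 - N(r(-3), 8)) + W(11))**2 = ((-76 - 1*4) + (2 + 11)**2)**2 = ((-76 - 4) + 13**2)**2 = (-80 + 169)**2 = 89**2 = 7921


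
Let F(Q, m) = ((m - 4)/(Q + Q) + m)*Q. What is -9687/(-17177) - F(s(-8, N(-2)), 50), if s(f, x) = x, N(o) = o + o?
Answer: 3050016/17177 ≈ 177.56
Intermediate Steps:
N(o) = 2*o
F(Q, m) = Q*(m + (-4 + m)/(2*Q)) (F(Q, m) = ((-4 + m)/((2*Q)) + m)*Q = ((-4 + m)*(1/(2*Q)) + m)*Q = ((-4 + m)/(2*Q) + m)*Q = (m + (-4 + m)/(2*Q))*Q = Q*(m + (-4 + m)/(2*Q)))
-9687/(-17177) - F(s(-8, N(-2)), 50) = -9687/(-17177) - (-2 + (½)*50 + (2*(-2))*50) = -9687*(-1/17177) - (-2 + 25 - 4*50) = 9687/17177 - (-2 + 25 - 200) = 9687/17177 - 1*(-177) = 9687/17177 + 177 = 3050016/17177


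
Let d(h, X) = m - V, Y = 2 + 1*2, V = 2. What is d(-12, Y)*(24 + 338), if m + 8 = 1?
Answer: -3258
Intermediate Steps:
m = -7 (m = -8 + 1 = -7)
Y = 4 (Y = 2 + 2 = 4)
d(h, X) = -9 (d(h, X) = -7 - 1*2 = -7 - 2 = -9)
d(-12, Y)*(24 + 338) = -9*(24 + 338) = -9*362 = -3258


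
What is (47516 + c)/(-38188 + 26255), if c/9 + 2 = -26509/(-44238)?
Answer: -700485035/175964018 ≈ -3.9808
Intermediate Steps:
c = -185901/14746 (c = -18 + 9*(-26509/(-44238)) = -18 + 9*(-26509*(-1/44238)) = -18 + 9*(26509/44238) = -18 + 79527/14746 = -185901/14746 ≈ -12.607)
(47516 + c)/(-38188 + 26255) = (47516 - 185901/14746)/(-38188 + 26255) = (700485035/14746)/(-11933) = (700485035/14746)*(-1/11933) = -700485035/175964018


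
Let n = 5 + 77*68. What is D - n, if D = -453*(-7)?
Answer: -2070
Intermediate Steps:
D = 3171
n = 5241 (n = 5 + 5236 = 5241)
D - n = 3171 - 1*5241 = 3171 - 5241 = -2070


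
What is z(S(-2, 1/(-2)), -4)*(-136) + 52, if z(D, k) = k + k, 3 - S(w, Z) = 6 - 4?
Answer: 1140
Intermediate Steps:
S(w, Z) = 1 (S(w, Z) = 3 - (6 - 4) = 3 - 1*2 = 3 - 2 = 1)
z(D, k) = 2*k
z(S(-2, 1/(-2)), -4)*(-136) + 52 = (2*(-4))*(-136) + 52 = -8*(-136) + 52 = 1088 + 52 = 1140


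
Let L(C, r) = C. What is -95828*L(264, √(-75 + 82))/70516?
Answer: -6324648/17629 ≈ -358.76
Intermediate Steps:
-95828*L(264, √(-75 + 82))/70516 = -95828/(70516/264) = -95828/(70516*(1/264)) = -95828/17629/66 = -95828*66/17629 = -6324648/17629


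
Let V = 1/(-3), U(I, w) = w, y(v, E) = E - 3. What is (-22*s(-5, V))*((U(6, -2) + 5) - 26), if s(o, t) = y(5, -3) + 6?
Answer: 0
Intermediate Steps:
y(v, E) = -3 + E
V = -1/3 ≈ -0.33333
s(o, t) = 0 (s(o, t) = (-3 - 3) + 6 = -6 + 6 = 0)
(-22*s(-5, V))*((U(6, -2) + 5) - 26) = (-22*0)*((-2 + 5) - 26) = 0*(3 - 26) = 0*(-23) = 0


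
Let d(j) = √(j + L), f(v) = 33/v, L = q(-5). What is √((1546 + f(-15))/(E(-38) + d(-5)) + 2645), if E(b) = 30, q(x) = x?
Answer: √5*√((404469 + 13225*I*√10)/(30 + I*√10))/5 ≈ 51.922 - 0.051662*I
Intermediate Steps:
L = -5
d(j) = √(-5 + j) (d(j) = √(j - 5) = √(-5 + j))
√((1546 + f(-15))/(E(-38) + d(-5)) + 2645) = √((1546 + 33/(-15))/(30 + √(-5 - 5)) + 2645) = √((1546 + 33*(-1/15))/(30 + √(-10)) + 2645) = √((1546 - 11/5)/(30 + I*√10) + 2645) = √(7719/(5*(30 + I*√10)) + 2645) = √(2645 + 7719/(5*(30 + I*√10)))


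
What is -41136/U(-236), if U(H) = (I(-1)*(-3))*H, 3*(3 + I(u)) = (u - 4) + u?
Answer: 3428/295 ≈ 11.620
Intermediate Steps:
I(u) = -13/3 + 2*u/3 (I(u) = -3 + ((u - 4) + u)/3 = -3 + ((-4 + u) + u)/3 = -3 + (-4 + 2*u)/3 = -3 + (-4/3 + 2*u/3) = -13/3 + 2*u/3)
U(H) = 15*H (U(H) = ((-13/3 + (2/3)*(-1))*(-3))*H = ((-13/3 - 2/3)*(-3))*H = (-5*(-3))*H = 15*H)
-41136/U(-236) = -41136/(15*(-236)) = -41136/(-3540) = -41136*(-1/3540) = 3428/295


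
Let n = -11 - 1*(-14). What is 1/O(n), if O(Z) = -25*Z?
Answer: -1/75 ≈ -0.013333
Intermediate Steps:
n = 3 (n = -11 + 14 = 3)
1/O(n) = 1/(-25*3) = 1/(-75) = -1/75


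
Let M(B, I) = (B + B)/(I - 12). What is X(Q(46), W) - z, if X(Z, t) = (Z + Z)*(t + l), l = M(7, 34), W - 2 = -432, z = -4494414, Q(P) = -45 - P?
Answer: 50298140/11 ≈ 4.5726e+6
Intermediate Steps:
W = -430 (W = 2 - 432 = -430)
M(B, I) = 2*B/(-12 + I) (M(B, I) = (2*B)/(-12 + I) = 2*B/(-12 + I))
l = 7/11 (l = 2*7/(-12 + 34) = 2*7/22 = 2*7*(1/22) = 7/11 ≈ 0.63636)
X(Z, t) = 2*Z*(7/11 + t) (X(Z, t) = (Z + Z)*(t + 7/11) = (2*Z)*(7/11 + t) = 2*Z*(7/11 + t))
X(Q(46), W) - z = 2*(-45 - 1*46)*(7 + 11*(-430))/11 - 1*(-4494414) = 2*(-45 - 46)*(7 - 4730)/11 + 4494414 = (2/11)*(-91)*(-4723) + 4494414 = 859586/11 + 4494414 = 50298140/11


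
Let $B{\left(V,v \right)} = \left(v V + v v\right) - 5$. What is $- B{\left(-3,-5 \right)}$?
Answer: $-35$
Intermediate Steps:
$B{\left(V,v \right)} = -5 + v^{2} + V v$ ($B{\left(V,v \right)} = \left(V v + v^{2}\right) - 5 = \left(v^{2} + V v\right) - 5 = -5 + v^{2} + V v$)
$- B{\left(-3,-5 \right)} = - (-5 + \left(-5\right)^{2} - -15) = - (-5 + 25 + 15) = \left(-1\right) 35 = -35$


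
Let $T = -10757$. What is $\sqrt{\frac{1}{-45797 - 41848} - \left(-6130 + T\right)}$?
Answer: $\frac{\sqrt{129719956336530}}{87645} \approx 129.95$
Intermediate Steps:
$\sqrt{\frac{1}{-45797 - 41848} - \left(-6130 + T\right)} = \sqrt{\frac{1}{-45797 - 41848} + \left(6130 - -10757\right)} = \sqrt{\frac{1}{-87645} + \left(6130 + 10757\right)} = \sqrt{- \frac{1}{87645} + 16887} = \sqrt{\frac{1480061114}{87645}} = \frac{\sqrt{129719956336530}}{87645}$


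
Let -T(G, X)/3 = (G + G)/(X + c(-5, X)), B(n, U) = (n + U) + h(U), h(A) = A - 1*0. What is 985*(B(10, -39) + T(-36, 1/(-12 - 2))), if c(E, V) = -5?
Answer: -7734220/71 ≈ -1.0893e+5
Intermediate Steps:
h(A) = A (h(A) = A + 0 = A)
B(n, U) = n + 2*U (B(n, U) = (n + U) + U = (U + n) + U = n + 2*U)
T(G, X) = -6*G/(-5 + X) (T(G, X) = -3*(G + G)/(X - 5) = -3*2*G/(-5 + X) = -6*G/(-5 + X))
985*(B(10, -39) + T(-36, 1/(-12 - 2))) = 985*((10 + 2*(-39)) - 6*(-36)/(-5 + 1/(-12 - 2))) = 985*((10 - 78) - 6*(-36)/(-5 + 1/(-14))) = 985*(-68 - 6*(-36)/(-5 - 1/14)) = 985*(-68 - 6*(-36)/(-71/14)) = 985*(-68 - 6*(-36)*(-14/71)) = 985*(-68 - 3024/71) = 985*(-7852/71) = -7734220/71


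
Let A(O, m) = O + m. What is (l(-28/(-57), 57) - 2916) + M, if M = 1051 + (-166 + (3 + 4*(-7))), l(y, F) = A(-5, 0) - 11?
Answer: -2072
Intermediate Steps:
l(y, F) = -16 (l(y, F) = (-5 + 0) - 11 = -5 - 11 = -16)
M = 860 (M = 1051 + (-166 + (3 - 28)) = 1051 + (-166 - 25) = 1051 - 191 = 860)
(l(-28/(-57), 57) - 2916) + M = (-16 - 2916) + 860 = -2932 + 860 = -2072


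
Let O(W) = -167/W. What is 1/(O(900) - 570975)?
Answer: -900/513877667 ≈ -1.7514e-6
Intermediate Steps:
1/(O(900) - 570975) = 1/(-167/900 - 570975) = 1/(-513877667/900) = -900/513877667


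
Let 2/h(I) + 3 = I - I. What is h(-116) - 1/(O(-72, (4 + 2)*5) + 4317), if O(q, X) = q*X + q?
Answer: -1391/2085 ≈ -0.66715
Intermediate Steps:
h(I) = -⅔ (h(I) = 2/(-3 + (I - I)) = 2/(-3 + 0) = 2/(-3) = 2*(-⅓) = -⅔)
O(q, X) = q + X*q (O(q, X) = X*q + q = q + X*q)
h(-116) - 1/(O(-72, (4 + 2)*5) + 4317) = -⅔ - 1/(-72*(1 + (4 + 2)*5) + 4317) = -⅔ - 1/(-72*(1 + 6*5) + 4317) = -⅔ - 1/(-72*(1 + 30) + 4317) = -⅔ - 1/(-72*31 + 4317) = -⅔ - 1/(-2232 + 4317) = -⅔ - 1/2085 = -1391/2085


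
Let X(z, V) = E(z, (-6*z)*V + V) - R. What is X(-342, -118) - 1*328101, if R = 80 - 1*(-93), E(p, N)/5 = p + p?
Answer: -331694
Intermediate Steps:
E(p, N) = 10*p (E(p, N) = 5*(p + p) = 5*(2*p) = 10*p)
R = 173 (R = 80 + 93 = 173)
X(z, V) = -173 + 10*z (X(z, V) = 10*z - 1*173 = 10*z - 173 = -173 + 10*z)
X(-342, -118) - 1*328101 = (-173 + 10*(-342)) - 1*328101 = (-173 - 3420) - 328101 = -3593 - 328101 = -331694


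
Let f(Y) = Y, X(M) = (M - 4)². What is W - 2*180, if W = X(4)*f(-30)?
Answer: -360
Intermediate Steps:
X(M) = (-4 + M)²
W = 0 (W = (-4 + 4)²*(-30) = 0²*(-30) = 0*(-30) = 0)
W - 2*180 = 0 - 2*180 = 0 - 360 = -360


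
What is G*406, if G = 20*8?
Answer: 64960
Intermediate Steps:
G = 160
G*406 = 160*406 = 64960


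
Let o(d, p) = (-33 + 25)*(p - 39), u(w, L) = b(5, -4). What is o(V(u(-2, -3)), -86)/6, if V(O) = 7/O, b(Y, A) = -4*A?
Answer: 500/3 ≈ 166.67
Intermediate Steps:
u(w, L) = 16 (u(w, L) = -4*(-4) = 16)
o(d, p) = 312 - 8*p (o(d, p) = -8*(-39 + p) = 312 - 8*p)
o(V(u(-2, -3)), -86)/6 = (312 - 8*(-86))/6 = (312 + 688)*(⅙) = 1000*(⅙) = 500/3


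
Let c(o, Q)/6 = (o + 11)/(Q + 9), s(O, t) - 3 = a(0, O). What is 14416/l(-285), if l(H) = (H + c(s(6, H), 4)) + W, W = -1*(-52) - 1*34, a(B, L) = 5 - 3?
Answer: -187408/3375 ≈ -55.528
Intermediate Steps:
a(B, L) = 2
s(O, t) = 5 (s(O, t) = 3 + 2 = 5)
c(o, Q) = 6*(11 + o)/(9 + Q) (c(o, Q) = 6*((o + 11)/(Q + 9)) = 6*((11 + o)/(9 + Q)) = 6*(11 + o)/(9 + Q))
W = 18 (W = 52 - 34 = 18)
l(H) = 330/13 + H (l(H) = (H + 6*(11 + 5)/(9 + 4)) + 18 = (H + 6*16/13) + 18 = (H + 6*(1/13)*16) + 18 = (H + 96/13) + 18 = (96/13 + H) + 18 = 330/13 + H)
14416/l(-285) = 14416/(330/13 - 285) = 14416/(-3375/13) = 14416*(-13/3375) = -187408/3375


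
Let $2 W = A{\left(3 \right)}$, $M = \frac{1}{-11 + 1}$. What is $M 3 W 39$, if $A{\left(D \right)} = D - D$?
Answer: $0$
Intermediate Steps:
$A{\left(D \right)} = 0$
$M = - \frac{1}{10}$ ($M = \frac{1}{-10} = - \frac{1}{10} \approx -0.1$)
$W = 0$ ($W = \frac{1}{2} \cdot 0 = 0$)
$M 3 W 39 = \left(- \frac{1}{10}\right) 3 \cdot 0 \cdot 39 = \left(- \frac{3}{10}\right) 0 \cdot 39 = 0 \cdot 39 = 0$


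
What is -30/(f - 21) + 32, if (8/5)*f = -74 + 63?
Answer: 7376/223 ≈ 33.076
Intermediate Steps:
f = -55/8 (f = 5*(-74 + 63)/8 = (5/8)*(-11) = -55/8 ≈ -6.8750)
-30/(f - 21) + 32 = -30/(-55/8 - 21) + 32 = -30/(-223/8) + 32 = -30*(-8/223) + 32 = 240/223 + 32 = 7376/223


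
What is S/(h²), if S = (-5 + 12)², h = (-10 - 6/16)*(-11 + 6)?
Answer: 3136/172225 ≈ 0.018209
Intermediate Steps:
h = 415/8 (h = (-10 - 6*1/16)*(-5) = (-10 - 3/8)*(-5) = -83/8*(-5) = 415/8 ≈ 51.875)
S = 49 (S = 7² = 49)
S/(h²) = 49/((415/8)²) = 49/(172225/64) = 49*(64/172225) = 3136/172225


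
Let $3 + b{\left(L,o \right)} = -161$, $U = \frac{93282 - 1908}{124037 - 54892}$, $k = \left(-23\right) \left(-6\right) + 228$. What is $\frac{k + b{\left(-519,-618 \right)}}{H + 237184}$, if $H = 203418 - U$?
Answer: $\frac{6983645}{15232666958} \approx 0.00045846$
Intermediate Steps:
$k = 366$ ($k = 138 + 228 = 366$)
$U = \frac{91374}{69145} \approx 1.3215$
$b{\left(L,o \right)} = -164$ ($b{\left(L,o \right)} = -3 - 161 = -164$)
$H = \frac{14065246236}{69145}$ ($H = 203418 - \frac{91374}{69145} = \frac{14065246236}{69145} \approx 2.0342 \cdot 10^{5}$)
$\frac{k + b{\left(-519,-618 \right)}}{H + 237184} = \frac{366 - 164}{\frac{14065246236}{69145} + 237184} = \frac{202}{\frac{30465333916}{69145}} = 202 \cdot \frac{69145}{30465333916} = \frac{6983645}{15232666958}$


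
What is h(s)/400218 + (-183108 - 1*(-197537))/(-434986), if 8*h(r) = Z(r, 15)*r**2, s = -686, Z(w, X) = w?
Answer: -627108172858/6217472391 ≈ -100.86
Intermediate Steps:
h(r) = r**3/8 (h(r) = (r*r**2)/8 = r**3/8)
h(s)/400218 + (-183108 - 1*(-197537))/(-434986) = ((1/8)*(-686)**3)/400218 + (-183108 - 1*(-197537))/(-434986) = ((1/8)*(-322828856))*(1/400218) + (-183108 + 197537)*(-1/434986) = -40353607*1/400218 + 14429*(-1/434986) = -5764801/57174 - 14429/434986 = -627108172858/6217472391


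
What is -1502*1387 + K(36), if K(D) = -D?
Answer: -2083310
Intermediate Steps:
-1502*1387 + K(36) = -1502*1387 - 1*36 = -2083274 - 36 = -2083310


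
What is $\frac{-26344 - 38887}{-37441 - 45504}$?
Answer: $\frac{65231}{82945} \approx 0.78644$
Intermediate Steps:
$\frac{-26344 - 38887}{-37441 - 45504} = - \frac{65231}{-82945} = \left(-65231\right) \left(- \frac{1}{82945}\right) = \frac{65231}{82945}$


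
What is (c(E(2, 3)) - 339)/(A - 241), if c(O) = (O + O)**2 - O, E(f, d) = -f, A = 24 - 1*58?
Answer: 321/275 ≈ 1.1673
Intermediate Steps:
A = -34 (A = 24 - 58 = -34)
c(O) = -O + 4*O**2 (c(O) = (2*O)**2 - O = 4*O**2 - O = -O + 4*O**2)
(c(E(2, 3)) - 339)/(A - 241) = ((-1*2)*(-1 + 4*(-1*2)) - 339)/(-34 - 241) = (-2*(-1 + 4*(-2)) - 339)/(-275) = (-2*(-1 - 8) - 339)*(-1/275) = (-2*(-9) - 339)*(-1/275) = (18 - 339)*(-1/275) = -321*(-1/275) = 321/275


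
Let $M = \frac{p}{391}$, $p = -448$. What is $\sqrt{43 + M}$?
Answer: $\frac{\sqrt{6398715}}{391} \approx 6.4695$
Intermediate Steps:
$M = - \frac{448}{391} \approx -1.1458$
$\sqrt{43 + M} = \sqrt{43 - \frac{448}{391}} = \sqrt{\frac{16365}{391}} = \frac{\sqrt{6398715}}{391}$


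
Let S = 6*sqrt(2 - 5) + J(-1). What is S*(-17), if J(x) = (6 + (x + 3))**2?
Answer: -1088 - 102*I*sqrt(3) ≈ -1088.0 - 176.67*I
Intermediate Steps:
J(x) = (9 + x)**2 (J(x) = (6 + (3 + x))**2 = (9 + x)**2)
S = 64 + 6*I*sqrt(3) (S = 6*sqrt(2 - 5) + (9 - 1)**2 = 6*sqrt(-3) + 8**2 = 6*(I*sqrt(3)) + 64 = 6*I*sqrt(3) + 64 = 64 + 6*I*sqrt(3) ≈ 64.0 + 10.392*I)
S*(-17) = (64 + 6*I*sqrt(3))*(-17) = -1088 - 102*I*sqrt(3)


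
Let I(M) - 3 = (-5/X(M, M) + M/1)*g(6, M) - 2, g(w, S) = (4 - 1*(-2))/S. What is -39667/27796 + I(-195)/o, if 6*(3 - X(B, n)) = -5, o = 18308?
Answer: -13567643549/9509866327 ≈ -1.4267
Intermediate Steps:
X(B, n) = 23/6 (X(B, n) = 3 - ⅙*(-5) = 3 + ⅚ = 23/6)
g(w, S) = 6/S (g(w, S) = (4 + 2)/S = 6/S)
I(M) = 1 + 6*(-30/23 + M)/M (I(M) = 3 + ((-5/23/6 + M/1)*(6/M) - 2) = 3 + ((-5*6/23 + M*1)*(6/M) - 2) = 3 + ((-30/23 + M)*(6/M) - 2) = 3 + (6*(-30/23 + M)/M - 2) = 3 + (-2 + 6*(-30/23 + M)/M) = 1 + 6*(-30/23 + M)/M)
-39667/27796 + I(-195)/o = -39667/27796 + (7 - 180/23/(-195))/18308 = -39667*1/27796 + (7 - 180/23*(-1/195))*(1/18308) = -39667/27796 + (7 + 12/299)*(1/18308) = -39667/27796 + (2105/299)*(1/18308) = -39667/27796 + 2105/5474092 = -13567643549/9509866327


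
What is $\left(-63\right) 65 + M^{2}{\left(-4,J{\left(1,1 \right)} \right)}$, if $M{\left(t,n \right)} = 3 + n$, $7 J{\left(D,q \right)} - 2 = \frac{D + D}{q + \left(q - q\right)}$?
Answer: $- \frac{200030}{49} \approx -4082.2$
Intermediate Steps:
$J{\left(D,q \right)} = \frac{2}{7} + \frac{2 D}{7 q}$ ($J{\left(D,q \right)} = \frac{2}{7} + \frac{\left(D + D\right) \frac{1}{q + \left(q - q\right)}}{7} = \frac{2}{7} + \frac{2 D \frac{1}{q + 0}}{7} = \frac{2}{7} + \frac{2 D \frac{1}{q}}{7} = \frac{2}{7} + \frac{2 D}{7 q}$)
$\left(-63\right) 65 + M^{2}{\left(-4,J{\left(1,1 \right)} \right)} = \left(-63\right) 65 + \left(3 + \frac{2 \left(1 + 1\right)}{7 \cdot 1}\right)^{2} = -4095 + \left(3 + \frac{2}{7} \cdot 1 \cdot 2\right)^{2} = -4095 + \left(3 + \frac{4}{7}\right)^{2} = -4095 + \left(\frac{25}{7}\right)^{2} = -4095 + \frac{625}{49} = - \frac{200030}{49}$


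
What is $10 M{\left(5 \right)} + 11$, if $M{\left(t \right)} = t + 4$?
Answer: $101$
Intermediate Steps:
$M{\left(t \right)} = 4 + t$
$10 M{\left(5 \right)} + 11 = 10 \left(4 + 5\right) + 11 = 10 \cdot 9 + 11 = 90 + 11 = 101$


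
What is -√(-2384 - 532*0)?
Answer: -4*I*√149 ≈ -48.826*I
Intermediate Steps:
-√(-2384 - 532*0) = -√(-2384 + 0) = -√(-2384) = -4*I*√149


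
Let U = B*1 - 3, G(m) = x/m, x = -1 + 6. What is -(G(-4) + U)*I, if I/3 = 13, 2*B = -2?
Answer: 819/4 ≈ 204.75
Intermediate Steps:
x = 5
B = -1 (B = (1/2)*(-2) = -1)
I = 39 (I = 3*13 = 39)
G(m) = 5/m
U = -4 (U = -1*1 - 3 = -1 - 3 = -4)
-(G(-4) + U)*I = -(5/(-4) - 4)*39 = -(5*(-1/4) - 4)*39 = -(-5/4 - 4)*39 = -(-21)*39/4 = -1*(-819/4) = 819/4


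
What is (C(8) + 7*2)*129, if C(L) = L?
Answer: 2838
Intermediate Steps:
(C(8) + 7*2)*129 = (8 + 7*2)*129 = (8 + 14)*129 = 22*129 = 2838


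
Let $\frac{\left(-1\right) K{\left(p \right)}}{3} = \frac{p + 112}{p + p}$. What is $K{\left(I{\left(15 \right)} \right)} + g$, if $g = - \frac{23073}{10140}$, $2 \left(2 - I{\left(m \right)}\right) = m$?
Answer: $\frac{995309}{37180} \approx 26.77$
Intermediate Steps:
$I{\left(m \right)} = 2 - \frac{m}{2}$
$g = - \frac{7691}{3380}$ ($g = \left(-23073\right) \frac{1}{10140} = - \frac{7691}{3380} \approx -2.2754$)
$K{\left(p \right)} = - \frac{3 \left(112 + p\right)}{2 p}$ ($K{\left(p \right)} = - 3 \frac{p + 112}{p + p} = - 3 \frac{112 + p}{2 p} = - \frac{3 \left(112 + p\right)}{2 p}$)
$K{\left(I{\left(15 \right)} \right)} + g = \left(- \frac{3}{2} - \frac{168}{2 - \frac{15}{2}}\right) - \frac{7691}{3380} = \left(- \frac{3}{2} - \frac{168}{- \frac{11}{2}}\right) - \frac{7691}{3380} = \left(- \frac{3}{2} - - \frac{336}{11}\right) - \frac{7691}{3380} = \left(- \frac{3}{2} + \frac{336}{11}\right) - \frac{7691}{3380} = \frac{639}{22} - \frac{7691}{3380} = \frac{995309}{37180}$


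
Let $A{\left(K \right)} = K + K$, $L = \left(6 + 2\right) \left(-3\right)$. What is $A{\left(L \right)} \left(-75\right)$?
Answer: $3600$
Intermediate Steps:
$L = -24$ ($L = 8 \left(-3\right) = -24$)
$A{\left(K \right)} = 2 K$
$A{\left(L \right)} \left(-75\right) = 2 \left(-24\right) \left(-75\right) = \left(-48\right) \left(-75\right) = 3600$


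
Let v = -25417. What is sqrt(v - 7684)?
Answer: I*sqrt(33101) ≈ 181.94*I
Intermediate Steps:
sqrt(v - 7684) = sqrt(-25417 - 7684) = sqrt(-33101) = I*sqrt(33101)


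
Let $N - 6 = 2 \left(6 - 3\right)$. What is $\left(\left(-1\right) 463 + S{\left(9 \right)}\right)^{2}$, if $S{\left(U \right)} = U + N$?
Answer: $195364$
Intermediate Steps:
$N = 12$ ($N = 6 + 2 \left(6 - 3\right) = 6 + 2 \cdot 3 = 6 + 6 = 12$)
$S{\left(U \right)} = 12 + U$ ($S{\left(U \right)} = U + 12 = 12 + U$)
$\left(\left(-1\right) 463 + S{\left(9 \right)}\right)^{2} = \left(\left(-1\right) 463 + \left(12 + 9\right)\right)^{2} = \left(-463 + 21\right)^{2} = \left(-442\right)^{2} = 195364$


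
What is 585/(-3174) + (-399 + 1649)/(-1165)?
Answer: -309935/246514 ≈ -1.2573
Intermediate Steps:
585/(-3174) + (-399 + 1649)/(-1165) = 585*(-1/3174) + 1250*(-1/1165) = -195/1058 - 250/233 = -309935/246514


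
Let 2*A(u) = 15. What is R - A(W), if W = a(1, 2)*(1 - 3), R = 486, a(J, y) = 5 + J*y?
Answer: 957/2 ≈ 478.50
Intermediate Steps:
W = -14 (W = (5 + 1*2)*(1 - 3) = (5 + 2)*(-2) = 7*(-2) = -14)
A(u) = 15/2 (A(u) = (½)*15 = 15/2)
R - A(W) = 486 - 1*15/2 = 486 - 15/2 = 957/2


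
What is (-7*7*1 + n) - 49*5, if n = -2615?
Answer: -2909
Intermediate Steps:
(-7*7*1 + n) - 49*5 = (-7*7*1 - 2615) - 49*5 = (-49*1 - 2615) - 245 = (-49 - 2615) - 245 = -2664 - 245 = -2909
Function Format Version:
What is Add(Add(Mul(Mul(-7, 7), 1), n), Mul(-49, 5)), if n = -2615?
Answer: -2909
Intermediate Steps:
Add(Add(Mul(Mul(-7, 7), 1), n), Mul(-49, 5)) = Add(Add(Mul(Mul(-7, 7), 1), -2615), Mul(-49, 5)) = Add(Add(Mul(-49, 1), -2615), -245) = Add(Add(-49, -2615), -245) = Add(-2664, -245) = -2909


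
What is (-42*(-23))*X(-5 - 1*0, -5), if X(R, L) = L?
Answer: -4830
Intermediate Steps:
(-42*(-23))*X(-5 - 1*0, -5) = -42*(-23)*(-5) = 966*(-5) = -4830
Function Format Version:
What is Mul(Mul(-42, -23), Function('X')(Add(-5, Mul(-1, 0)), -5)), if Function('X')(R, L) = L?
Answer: -4830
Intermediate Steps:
Mul(Mul(-42, -23), Function('X')(Add(-5, Mul(-1, 0)), -5)) = Mul(Mul(-42, -23), -5) = Mul(966, -5) = -4830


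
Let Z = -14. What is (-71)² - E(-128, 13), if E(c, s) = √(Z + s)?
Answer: 5041 - I ≈ 5041.0 - 1.0*I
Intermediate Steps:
E(c, s) = √(-14 + s)
(-71)² - E(-128, 13) = (-71)² - √(-14 + 13) = 5041 - √(-1) = 5041 - I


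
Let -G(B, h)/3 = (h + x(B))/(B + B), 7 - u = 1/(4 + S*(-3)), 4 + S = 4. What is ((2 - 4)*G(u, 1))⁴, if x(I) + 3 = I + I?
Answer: 4477456/6561 ≈ 682.43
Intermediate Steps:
S = 0 (S = -4 + 4 = 0)
x(I) = -3 + 2*I (x(I) = -3 + (I + I) = -3 + 2*I)
u = 27/4 (u = 7 - 1/(4 + 0*(-3)) = 7 - 1/(4 + 0) = 7 - 1/4 = 7 - 1*¼ = 7 - ¼ = 27/4 ≈ 6.7500)
G(B, h) = -3*(-3 + h + 2*B)/(2*B) (G(B, h) = -3*(h + (-3 + 2*B))/(B + B) = -3*(-3 + h + 2*B)/(2*B))
((2 - 4)*G(u, 1))⁴ = ((2 - 4)*(3*(3 - 1*1 - 2*27/4)/(2*(27/4))))⁴ = (-3*4*(3 - 1 - 27/2)/27)⁴ = (-3*4*(-23)/(27*2))⁴ = (-2*(-23/9))⁴ = (46/9)⁴ = 4477456/6561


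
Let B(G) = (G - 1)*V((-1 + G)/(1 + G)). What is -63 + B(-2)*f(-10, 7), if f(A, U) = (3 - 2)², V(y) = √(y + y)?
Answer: -63 - 3*√6 ≈ -70.349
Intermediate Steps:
V(y) = √2*√y (V(y) = √(2*y) = √2*√y)
f(A, U) = 1 (f(A, U) = 1² = 1)
B(G) = √2*√((-1 + G)/(1 + G))*(-1 + G) (B(G) = (G - 1)*(√2*√((-1 + G)/(1 + G))) = (-1 + G)*(√2*√((-1 + G)/(1 + G))) = √2*√((-1 + G)/(1 + G))*(-1 + G))
-63 + B(-2)*f(-10, 7) = -63 + (√2*√((-1 - 2)/(1 - 2))*(-1 - 2))*1 = -63 + (√2*√(-3/(-1))*(-3))*1 = -63 + (√2*√(-1*(-3))*(-3))*1 = -63 + (√2*√3*(-3))*1 = -63 - 3*√6*1 = -63 - 3*√6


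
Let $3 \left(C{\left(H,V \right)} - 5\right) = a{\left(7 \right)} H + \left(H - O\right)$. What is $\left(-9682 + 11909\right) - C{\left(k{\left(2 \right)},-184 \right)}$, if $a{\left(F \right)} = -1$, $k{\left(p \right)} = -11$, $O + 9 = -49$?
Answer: $\frac{6608}{3} \approx 2202.7$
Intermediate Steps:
$O = -58$ ($O = -9 - 49 = -58$)
$C{\left(H,V \right)} = \frac{73}{3}$ ($C{\left(H,V \right)} = 5 + \frac{- H + \left(H - -58\right)}{3} = 5 + \frac{- H + \left(H + 58\right)}{3} = 5 + \frac{- H + \left(58 + H\right)}{3} = 5 + \frac{1}{3} \cdot 58 = 5 + \frac{58}{3} = \frac{73}{3}$)
$\left(-9682 + 11909\right) - C{\left(k{\left(2 \right)},-184 \right)} = \left(-9682 + 11909\right) - \frac{73}{3} = 2227 - \frac{73}{3} = \frac{6608}{3}$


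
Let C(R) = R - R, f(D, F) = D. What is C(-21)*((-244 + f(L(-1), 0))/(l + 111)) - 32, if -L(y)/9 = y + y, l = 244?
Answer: -32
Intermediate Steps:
L(y) = -18*y (L(y) = -9*(y + y) = -18*y)
C(R) = 0
C(-21)*((-244 + f(L(-1), 0))/(l + 111)) - 32 = 0*((-244 - 18*(-1))/(244 + 111)) - 32 = 0*((-244 + 18)/355) - 32 = 0*(-226*1/355) - 32 = 0*(-226/355) - 32 = 0 - 32 = -32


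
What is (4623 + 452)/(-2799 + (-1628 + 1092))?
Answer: -35/23 ≈ -1.5217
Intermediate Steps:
(4623 + 452)/(-2799 + (-1628 + 1092)) = 5075/(-2799 - 536) = 5075/(-3335) = 5075*(-1/3335) = -35/23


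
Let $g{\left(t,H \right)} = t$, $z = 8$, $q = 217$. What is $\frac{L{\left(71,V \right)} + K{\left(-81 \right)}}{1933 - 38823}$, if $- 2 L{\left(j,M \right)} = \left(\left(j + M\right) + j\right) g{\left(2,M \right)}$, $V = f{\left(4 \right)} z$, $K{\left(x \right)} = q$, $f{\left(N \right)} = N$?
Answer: $- \frac{43}{36890} \approx -0.0011656$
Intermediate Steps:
$K{\left(x \right)} = 217$
$V = 32$ ($V = 4 \cdot 8 = 32$)
$L{\left(j,M \right)} = - M - 2 j$ ($L{\left(j,M \right)} = - \frac{\left(\left(j + M\right) + j\right) 2}{2} = - \frac{\left(\left(M + j\right) + j\right) 2}{2} = - \frac{\left(M + 2 j\right) 2}{2} = - \frac{2 M + 4 j}{2} = - M - 2 j$)
$\frac{L{\left(71,V \right)} + K{\left(-81 \right)}}{1933 - 38823} = \frac{\left(\left(-1\right) 32 - 142\right) + 217}{1933 - 38823} = \frac{\left(-32 - 142\right) + 217}{-36890} = \left(-174 + 217\right) \left(- \frac{1}{36890}\right) = 43 \left(- \frac{1}{36890}\right) = - \frac{43}{36890}$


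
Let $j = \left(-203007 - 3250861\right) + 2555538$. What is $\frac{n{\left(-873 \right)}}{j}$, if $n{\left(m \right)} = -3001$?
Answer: $\frac{3001}{898330} \approx 0.0033406$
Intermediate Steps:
$j = -898330$ ($j = \left(-203007 - 3250861\right) + 2555538 = -3453868 + 2555538 = -898330$)
$\frac{n{\left(-873 \right)}}{j} = - \frac{3001}{-898330} = \left(-3001\right) \left(- \frac{1}{898330}\right) = \frac{3001}{898330}$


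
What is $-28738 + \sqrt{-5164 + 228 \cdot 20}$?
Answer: $-28738 + 2 i \sqrt{151} \approx -28738.0 + 24.576 i$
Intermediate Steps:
$-28738 + \sqrt{-5164 + 228 \cdot 20} = -28738 + \sqrt{-5164 + 4560} = -28738 + \sqrt{-604} = -28738 + 2 i \sqrt{151}$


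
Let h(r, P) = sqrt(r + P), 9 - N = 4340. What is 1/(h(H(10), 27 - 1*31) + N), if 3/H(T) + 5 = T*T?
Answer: -411445/1781968672 - I*sqrt(35815)/1781968672 ≈ -0.00023089 - 1.062e-7*I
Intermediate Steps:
N = -4331 (N = 9 - 1*4340 = 9 - 4340 = -4331)
H(T) = 3/(-5 + T**2) (H(T) = 3/(-5 + T*T) = 3/(-5 + T**2))
h(r, P) = sqrt(P + r)
1/(h(H(10), 27 - 1*31) + N) = 1/(sqrt((27 - 1*31) + 3/(-5 + 10**2)) - 4331) = 1/(sqrt((27 - 31) + 3/(-5 + 100)) - 4331) = 1/(sqrt(-4 + 3/95) - 4331) = 1/(sqrt(-377/95) - 4331) = 1/(I*sqrt(35815)/95 - 4331) = 1/(-4331 + I*sqrt(35815)/95)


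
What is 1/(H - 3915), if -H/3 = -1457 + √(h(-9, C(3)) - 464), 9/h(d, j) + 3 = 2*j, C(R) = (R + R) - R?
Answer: 152/70695 + I*√461/70695 ≈ 0.0021501 + 0.00030371*I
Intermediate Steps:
C(R) = R (C(R) = 2*R - R = R)
h(d, j) = 9/(-3 + 2*j)
H = 4371 - 3*I*√461 (H = -3*(-1457 + √(9/(-3 + 2*3) - 464)) = -3*(-1457 + √(9/(-3 + 6) - 464)) = -3*(-1457 + √(9/3 - 464)) = -3*(-1457 + √(9*(⅓) - 464)) = -3*(-1457 + √(3 - 464)) = -3*(-1457 + √(-461)) = -3*(-1457 + I*√461) = 4371 - 3*I*√461 ≈ 4371.0 - 64.413*I)
1/(H - 3915) = 1/((4371 - 3*I*√461) - 3915) = 1/(456 - 3*I*√461)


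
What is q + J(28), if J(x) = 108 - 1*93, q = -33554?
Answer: -33539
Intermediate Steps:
J(x) = 15 (J(x) = 108 - 93 = 15)
q + J(28) = -33554 + 15 = -33539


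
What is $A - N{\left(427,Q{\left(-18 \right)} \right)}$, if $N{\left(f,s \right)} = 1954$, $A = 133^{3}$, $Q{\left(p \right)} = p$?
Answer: $2350683$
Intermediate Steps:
$A = 2352637$
$A - N{\left(427,Q{\left(-18 \right)} \right)} = 2352637 - 1954 = 2350683$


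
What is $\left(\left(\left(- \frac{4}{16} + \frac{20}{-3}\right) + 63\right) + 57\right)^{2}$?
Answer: $\frac{1841449}{144} \approx 12788.0$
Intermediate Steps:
$\left(\left(\left(- \frac{4}{16} + \frac{20}{-3}\right) + 63\right) + 57\right)^{2} = \left(\left(\left(\left(-4\right) \frac{1}{16} + 20 \left(- \frac{1}{3}\right)\right) + 63\right) + 57\right)^{2} = \left(\left(\left(- \frac{1}{4} - \frac{20}{3}\right) + 63\right) + 57\right)^{2} = \left(\left(- \frac{83}{12} + 63\right) + 57\right)^{2} = \left(\frac{673}{12} + 57\right)^{2} = \left(\frac{1357}{12}\right)^{2} = \frac{1841449}{144}$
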